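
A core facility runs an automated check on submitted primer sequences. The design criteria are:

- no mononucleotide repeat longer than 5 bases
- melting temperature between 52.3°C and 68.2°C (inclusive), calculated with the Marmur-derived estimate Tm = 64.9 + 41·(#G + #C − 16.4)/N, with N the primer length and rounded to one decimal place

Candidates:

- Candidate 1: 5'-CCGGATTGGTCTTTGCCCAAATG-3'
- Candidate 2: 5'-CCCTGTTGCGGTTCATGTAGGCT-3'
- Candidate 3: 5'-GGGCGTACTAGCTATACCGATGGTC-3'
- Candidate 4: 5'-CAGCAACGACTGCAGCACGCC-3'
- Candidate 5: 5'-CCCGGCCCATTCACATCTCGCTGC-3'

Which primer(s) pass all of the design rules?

Candidate 1, Candidate 2, Candidate 3, Candidate 4 and Candidate 5.

Candidate 1 (23 nt, A=4 T=7 G=6 C=6): longest run = 3 ✓; Tm = 64.9 + 41·(12 − 16.4)/23 = 57.1°C ✓ — passes.
Candidate 2 (23 nt, A=2 T=8 G=7 C=6): longest run = 3 ✓; Tm = 64.9 + 41·(13 − 16.4)/23 = 58.8°C ✓ — passes.
Candidate 3 (25 nt, A=5 T=6 G=8 C=6): longest run = 3 ✓; Tm = 64.9 + 41·(14 − 16.4)/25 = 61.0°C ✓ — passes.
Candidate 4 (21 nt, A=6 T=1 G=5 C=9): longest run = 2 ✓; Tm = 64.9 + 41·(14 − 16.4)/21 = 60.2°C ✓ — passes.
Candidate 5 (24 nt, A=3 T=5 G=4 C=12): longest run = 3 ✓; Tm = 64.9 + 41·(16 − 16.4)/24 = 64.2°C ✓ — passes.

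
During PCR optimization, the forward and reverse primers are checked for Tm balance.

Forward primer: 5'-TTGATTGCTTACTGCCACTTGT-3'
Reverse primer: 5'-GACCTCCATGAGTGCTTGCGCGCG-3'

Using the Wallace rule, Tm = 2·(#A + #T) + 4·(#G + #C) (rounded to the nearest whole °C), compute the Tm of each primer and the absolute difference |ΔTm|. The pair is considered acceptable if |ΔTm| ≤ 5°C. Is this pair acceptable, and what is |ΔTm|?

Forward: A=3 T=10 G=4 C=5 → Tm = 2·13 + 4·9 = 62°C.
Reverse: A=3 T=5 G=8 C=8 → Tm = 2·8 + 4·16 = 80°C.
|ΔTm| = |62 − 80| = 18°C, > 5°C.

|ΔTm| = 18°C; the pair is not acceptable.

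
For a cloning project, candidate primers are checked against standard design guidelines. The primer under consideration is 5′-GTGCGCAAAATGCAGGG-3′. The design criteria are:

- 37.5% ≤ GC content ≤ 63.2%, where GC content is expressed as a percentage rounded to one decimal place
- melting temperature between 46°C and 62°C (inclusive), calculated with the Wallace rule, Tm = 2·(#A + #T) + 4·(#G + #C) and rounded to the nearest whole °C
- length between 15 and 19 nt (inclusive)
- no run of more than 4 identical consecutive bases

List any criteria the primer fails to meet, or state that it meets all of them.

Meets all criteria.

Base counts: A=5, T=2, G=7, C=3 (length 17).
GC content: GC 10/17 = 58.8% ✓
Tm: Tm = 2·7 + 4·10 = 54°C ✓
length: length 17 ✓
homopolymer run: longest run = 4 ✓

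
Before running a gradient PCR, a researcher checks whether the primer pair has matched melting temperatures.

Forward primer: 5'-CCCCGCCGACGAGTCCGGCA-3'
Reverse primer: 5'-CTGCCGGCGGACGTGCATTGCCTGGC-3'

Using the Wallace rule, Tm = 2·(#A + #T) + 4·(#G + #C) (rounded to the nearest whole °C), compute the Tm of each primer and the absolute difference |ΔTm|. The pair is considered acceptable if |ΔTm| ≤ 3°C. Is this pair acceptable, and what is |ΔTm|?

Forward: A=3 T=1 G=6 C=10 → Tm = 2·4 + 4·16 = 72°C.
Reverse: A=2 T=5 G=10 C=9 → Tm = 2·7 + 4·19 = 90°C.
|ΔTm| = |72 − 90| = 18°C, > 3°C.

|ΔTm| = 18°C; the pair is not acceptable.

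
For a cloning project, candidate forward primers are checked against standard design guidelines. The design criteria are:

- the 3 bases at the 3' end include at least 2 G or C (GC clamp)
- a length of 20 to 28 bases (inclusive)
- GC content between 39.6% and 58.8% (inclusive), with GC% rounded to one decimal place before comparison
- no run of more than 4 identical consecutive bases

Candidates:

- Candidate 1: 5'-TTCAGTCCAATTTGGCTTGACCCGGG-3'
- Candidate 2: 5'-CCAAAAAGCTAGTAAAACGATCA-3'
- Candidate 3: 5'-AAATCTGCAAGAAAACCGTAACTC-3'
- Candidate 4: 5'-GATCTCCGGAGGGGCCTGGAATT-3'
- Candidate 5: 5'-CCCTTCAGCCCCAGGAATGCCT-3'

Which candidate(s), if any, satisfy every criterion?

Candidate 1 (26 nt, A=4 T=8 G=7 C=7): 3' end GGG has 3 G/C ✓; length 26 ✓; GC 14/26 = 53.8% ✓; longest run = 3 ✓ — passes.
Candidate 2 (23 nt, A=12 T=3 G=3 C=5): 3' end TCA has 1 G/C, need ≥2 ✗; length 23 ✓; GC 8/23 = 34.8%, outside 39.6–58.8% ✗; longest run = 5, exceeds 4 ✗ — fails.
Candidate 3 (24 nt, A=11 T=4 G=3 C=6): 3' end CTC has 2 G/C ✓; length 24 ✓; GC 9/24 = 37.5%, outside 39.6–58.8% ✗; longest run = 4 ✓ — fails.
Candidate 4 (23 nt, A=4 T=5 G=9 C=5): 3' end ATT has 0 G/C, need ≥2 ✗; length 23 ✓; GC 14/23 = 60.9%, outside 39.6–58.8% ✗; longest run = 4 ✓ — fails.
Candidate 5 (22 nt, A=4 T=4 G=4 C=10): 3' end CCT has 2 G/C ✓; length 22 ✓; GC 14/22 = 63.6%, outside 39.6–58.8% ✗; longest run = 4 ✓ — fails.

Candidate 1 only.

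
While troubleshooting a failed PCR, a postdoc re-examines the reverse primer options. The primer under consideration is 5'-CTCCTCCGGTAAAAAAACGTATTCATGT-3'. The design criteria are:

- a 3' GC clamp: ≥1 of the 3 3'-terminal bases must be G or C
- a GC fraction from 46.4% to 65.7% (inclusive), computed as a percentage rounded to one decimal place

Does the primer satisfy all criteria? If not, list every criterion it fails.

Base counts: A=9, T=8, G=4, C=7 (length 28).
GC clamp: 3' end TGT has 1 G/C ✓
GC content: GC 11/28 = 39.3%, outside 46.4–65.7% ✗

Fails: GC content.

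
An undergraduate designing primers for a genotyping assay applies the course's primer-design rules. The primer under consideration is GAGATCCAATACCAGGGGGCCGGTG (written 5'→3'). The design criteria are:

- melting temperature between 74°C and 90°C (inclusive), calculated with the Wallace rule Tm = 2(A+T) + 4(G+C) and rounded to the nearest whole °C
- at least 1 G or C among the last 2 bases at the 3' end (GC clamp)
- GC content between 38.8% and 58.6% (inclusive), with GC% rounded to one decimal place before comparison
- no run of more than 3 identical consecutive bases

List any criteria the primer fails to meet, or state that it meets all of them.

Fails: GC content, homopolymer run.

Base counts: A=6, T=3, G=10, C=6 (length 25).
Tm: Tm = 2·9 + 4·16 = 82°C ✓
GC clamp: 3' end TG has 1 G/C ✓
GC content: GC 16/25 = 64.0%, outside 38.8–58.6% ✗
homopolymer run: longest run = 5, exceeds 3 ✗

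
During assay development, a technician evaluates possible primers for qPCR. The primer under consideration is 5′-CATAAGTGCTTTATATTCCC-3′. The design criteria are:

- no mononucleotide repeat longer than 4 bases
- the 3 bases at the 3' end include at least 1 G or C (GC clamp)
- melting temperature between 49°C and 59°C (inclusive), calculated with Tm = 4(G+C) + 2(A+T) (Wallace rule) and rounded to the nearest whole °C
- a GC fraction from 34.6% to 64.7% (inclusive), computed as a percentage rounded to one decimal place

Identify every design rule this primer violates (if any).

Base counts: A=5, T=8, G=2, C=5 (length 20).
homopolymer run: longest run = 3 ✓
GC clamp: 3' end CCC has 3 G/C ✓
Tm: Tm = 2·13 + 4·7 = 54°C ✓
GC content: GC 7/20 = 35.0% ✓

Meets all criteria.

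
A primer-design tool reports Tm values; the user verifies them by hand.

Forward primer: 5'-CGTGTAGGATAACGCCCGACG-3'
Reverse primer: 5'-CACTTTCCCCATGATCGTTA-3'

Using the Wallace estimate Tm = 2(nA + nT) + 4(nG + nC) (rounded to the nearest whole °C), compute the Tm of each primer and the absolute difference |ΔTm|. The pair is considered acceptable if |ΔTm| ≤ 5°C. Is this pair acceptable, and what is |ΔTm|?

|ΔTm| = 10°C; the pair is not acceptable.

Forward: A=5 T=3 G=7 C=6 → Tm = 2·8 + 4·13 = 68°C.
Reverse: A=4 T=7 G=2 C=7 → Tm = 2·11 + 4·9 = 58°C.
|ΔTm| = |68 − 58| = 10°C, > 5°C.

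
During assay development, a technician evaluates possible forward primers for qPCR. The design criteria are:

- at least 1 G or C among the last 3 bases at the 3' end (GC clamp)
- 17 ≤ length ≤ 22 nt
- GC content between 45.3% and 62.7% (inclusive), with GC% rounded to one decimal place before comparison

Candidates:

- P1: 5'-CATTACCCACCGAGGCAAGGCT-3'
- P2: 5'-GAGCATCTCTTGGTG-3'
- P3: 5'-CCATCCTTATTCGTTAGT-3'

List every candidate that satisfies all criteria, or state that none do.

P1 (22 nt, A=6 T=3 G=5 C=8): 3' end GCT has 2 G/C ✓; length 22 ✓; GC 13/22 = 59.1% ✓ — passes.
P2 (15 nt, A=2 T=5 G=5 C=3): 3' end GTG has 2 G/C ✓; length 15, outside 17–22 ✗; GC 8/15 = 53.3% ✓ — fails.
P3 (18 nt, A=3 T=8 G=2 C=5): 3' end AGT has 1 G/C ✓; length 18 ✓; GC 7/18 = 38.9%, outside 45.3–62.7% ✗ — fails.

P1 only.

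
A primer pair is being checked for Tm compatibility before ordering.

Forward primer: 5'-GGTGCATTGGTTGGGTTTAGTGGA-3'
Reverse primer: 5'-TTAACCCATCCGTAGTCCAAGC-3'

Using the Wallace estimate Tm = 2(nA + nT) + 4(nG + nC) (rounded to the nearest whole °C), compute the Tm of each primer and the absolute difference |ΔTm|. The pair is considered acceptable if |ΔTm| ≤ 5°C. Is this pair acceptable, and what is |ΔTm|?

Forward: A=3 T=9 G=11 C=1 → Tm = 2·12 + 4·12 = 72°C.
Reverse: A=6 T=5 G=3 C=8 → Tm = 2·11 + 4·11 = 66°C.
|ΔTm| = |72 − 66| = 6°C, > 5°C.

|ΔTm| = 6°C; the pair is not acceptable.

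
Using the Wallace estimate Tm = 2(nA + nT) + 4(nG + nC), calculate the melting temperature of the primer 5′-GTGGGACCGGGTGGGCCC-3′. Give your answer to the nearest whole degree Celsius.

66°C

Base counts: A=1, T=2, G=10, C=5 (length 18).
Tm = 2·(1+2) + 4·(10+5) = 2·3 + 4·15 = 6 + 60 = 66°C.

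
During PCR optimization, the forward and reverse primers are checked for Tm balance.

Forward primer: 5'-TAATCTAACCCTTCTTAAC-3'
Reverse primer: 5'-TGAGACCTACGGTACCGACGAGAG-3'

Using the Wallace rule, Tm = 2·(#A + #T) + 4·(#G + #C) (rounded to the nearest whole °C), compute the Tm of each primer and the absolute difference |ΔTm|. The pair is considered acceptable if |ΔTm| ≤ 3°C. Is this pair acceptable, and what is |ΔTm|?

|ΔTm| = 26°C; the pair is not acceptable.

Forward: A=6 T=7 G=0 C=6 → Tm = 2·13 + 4·6 = 50°C.
Reverse: A=7 T=3 G=8 C=6 → Tm = 2·10 + 4·14 = 76°C.
|ΔTm| = |50 − 76| = 26°C, > 3°C.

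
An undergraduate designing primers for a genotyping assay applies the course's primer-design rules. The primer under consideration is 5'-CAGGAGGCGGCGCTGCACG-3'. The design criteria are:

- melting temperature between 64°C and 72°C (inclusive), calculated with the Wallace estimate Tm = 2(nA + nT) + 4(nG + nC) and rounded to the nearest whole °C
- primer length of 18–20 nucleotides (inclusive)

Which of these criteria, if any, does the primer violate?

Meets all criteria.

Base counts: A=3, T=1, G=9, C=6 (length 19).
Tm: Tm = 2·4 + 4·15 = 68°C ✓
length: length 19 ✓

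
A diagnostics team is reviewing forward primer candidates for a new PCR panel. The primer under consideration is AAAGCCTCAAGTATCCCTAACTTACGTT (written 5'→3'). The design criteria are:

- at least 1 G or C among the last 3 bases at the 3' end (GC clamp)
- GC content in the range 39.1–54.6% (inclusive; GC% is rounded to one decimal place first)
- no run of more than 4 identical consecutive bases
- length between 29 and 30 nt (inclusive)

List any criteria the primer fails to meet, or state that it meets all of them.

Fails: length.

Base counts: A=9, T=8, G=3, C=8 (length 28).
GC clamp: 3' end GTT has 1 G/C ✓
GC content: GC 11/28 = 39.3% ✓
homopolymer run: longest run = 3 ✓
length: length 28, outside 29–30 ✗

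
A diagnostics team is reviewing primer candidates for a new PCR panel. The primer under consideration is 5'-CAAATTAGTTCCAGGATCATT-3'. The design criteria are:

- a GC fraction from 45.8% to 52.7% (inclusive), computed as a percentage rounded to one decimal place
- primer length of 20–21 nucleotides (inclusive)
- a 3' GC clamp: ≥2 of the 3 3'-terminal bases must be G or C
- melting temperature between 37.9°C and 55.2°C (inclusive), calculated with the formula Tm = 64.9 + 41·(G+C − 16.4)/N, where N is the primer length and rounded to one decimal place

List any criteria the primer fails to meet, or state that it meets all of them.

Base counts: A=7, T=7, G=3, C=4 (length 21).
GC content: GC 7/21 = 33.3%, outside 45.8–52.7% ✗
length: length 21 ✓
GC clamp: 3' end ATT has 0 G/C, need ≥2 ✗
Tm: Tm = 64.9 + 41·(7 − 16.4)/21 = 46.5°C ✓

Fails: GC content, GC clamp.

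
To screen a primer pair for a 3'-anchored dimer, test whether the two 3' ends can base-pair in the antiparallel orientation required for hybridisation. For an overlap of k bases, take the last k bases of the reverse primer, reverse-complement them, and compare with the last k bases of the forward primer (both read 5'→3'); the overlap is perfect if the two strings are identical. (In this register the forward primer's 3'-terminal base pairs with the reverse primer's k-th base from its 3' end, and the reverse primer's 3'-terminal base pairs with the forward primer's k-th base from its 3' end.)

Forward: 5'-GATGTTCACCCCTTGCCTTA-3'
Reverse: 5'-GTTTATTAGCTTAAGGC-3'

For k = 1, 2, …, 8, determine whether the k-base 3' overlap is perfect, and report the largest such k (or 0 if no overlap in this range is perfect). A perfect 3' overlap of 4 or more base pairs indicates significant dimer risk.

Last 8 bases (5'→3') — forward …TTGCCTTA, reverse …CTTAAGGC.
Reverse complement of the reverse primer's last 8 bases: GCCTTAAG; its first k bases are the reverse complement of the reverse primer's last k bases, so a perfect k-base overlap needs the forward primer's last k bases to equal them.
Comparing (forward last k vs required): k=1: A vs G ✗; k=2: TA vs GC ✗; k=3: TTA vs GCC ✗; k=4: CTTA vs GCCT ✗; k=5: CCTTA vs GCCTT ✗; k=6: GCCTTA vs GCCTTA ✓; k=7: TGCCTTA vs GCCTTAA ✗; k=8: TTGCCTTA vs GCCTTAAG ✗.
Only k = 6 is perfect, so the longest perfect 3' overlap is 6.

Longest perfect overlap: 6 complementary base pairs; significant dimer risk (threshold 4).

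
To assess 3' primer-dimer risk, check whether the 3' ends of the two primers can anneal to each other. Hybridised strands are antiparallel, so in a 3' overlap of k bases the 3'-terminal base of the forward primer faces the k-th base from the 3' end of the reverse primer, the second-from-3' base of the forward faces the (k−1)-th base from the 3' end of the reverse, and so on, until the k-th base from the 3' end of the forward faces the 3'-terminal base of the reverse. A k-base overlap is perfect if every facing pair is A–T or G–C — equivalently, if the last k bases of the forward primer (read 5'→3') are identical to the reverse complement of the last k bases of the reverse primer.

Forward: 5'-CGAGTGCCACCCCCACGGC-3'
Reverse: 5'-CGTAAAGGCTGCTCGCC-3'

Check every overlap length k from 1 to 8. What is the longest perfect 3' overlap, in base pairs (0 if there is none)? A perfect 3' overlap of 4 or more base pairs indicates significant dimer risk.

Last 8 bases (5'→3') — forward …CCCACGGC, reverse …TGCTCGCC.
Reverse complement of the reverse primer's last 8 bases: GGCGAGCA; its first k bases are the reverse complement of the reverse primer's last k bases, so a perfect k-base overlap needs the forward primer's last k bases to equal them.
Comparing (forward last k vs required): k=1: C vs G ✗; k=2: GC vs GG ✗; k=3: GGC vs GGC ✓; k=4: CGGC vs GGCG ✗; k=5: ACGGC vs GGCGA ✗; k=6: CACGGC vs GGCGAG ✗; k=7: CCACGGC vs GGCGAGC ✗; k=8: CCCACGGC vs GGCGAGCA ✗.
Only k = 3 is perfect, so the longest perfect 3' overlap is 3.

Longest perfect overlap: 3 complementary base pairs; below the dimer-risk threshold (threshold 4).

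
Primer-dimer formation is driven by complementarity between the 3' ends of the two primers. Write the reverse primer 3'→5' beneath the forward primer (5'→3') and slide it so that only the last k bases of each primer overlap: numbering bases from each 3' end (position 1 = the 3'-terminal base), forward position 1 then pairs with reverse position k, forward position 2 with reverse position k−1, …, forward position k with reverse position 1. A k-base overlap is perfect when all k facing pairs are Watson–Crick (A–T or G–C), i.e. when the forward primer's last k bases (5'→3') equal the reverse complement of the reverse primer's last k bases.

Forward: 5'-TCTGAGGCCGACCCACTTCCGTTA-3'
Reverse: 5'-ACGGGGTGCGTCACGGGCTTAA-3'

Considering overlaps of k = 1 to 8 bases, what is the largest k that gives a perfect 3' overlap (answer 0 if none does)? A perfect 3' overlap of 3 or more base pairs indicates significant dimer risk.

Longest perfect overlap: 3 complementary base pairs; significant dimer risk (threshold 3).

Last 8 bases (5'→3') — forward …TTCCGTTA, reverse …GGGCTTAA.
Reverse complement of the reverse primer's last 8 bases: TTAAGCCC; its first k bases are the reverse complement of the reverse primer's last k bases, so a perfect k-base overlap needs the forward primer's last k bases to equal them.
Comparing (forward last k vs required): k=1: A vs T ✗; k=2: TA vs TT ✗; k=3: TTA vs TTA ✓; k=4: GTTA vs TTAA ✗; k=5: CGTTA vs TTAAG ✗; k=6: CCGTTA vs TTAAGC ✗; k=7: TCCGTTA vs TTAAGCC ✗; k=8: TTCCGTTA vs TTAAGCCC ✗.
Only k = 3 is perfect, so the longest perfect 3' overlap is 3.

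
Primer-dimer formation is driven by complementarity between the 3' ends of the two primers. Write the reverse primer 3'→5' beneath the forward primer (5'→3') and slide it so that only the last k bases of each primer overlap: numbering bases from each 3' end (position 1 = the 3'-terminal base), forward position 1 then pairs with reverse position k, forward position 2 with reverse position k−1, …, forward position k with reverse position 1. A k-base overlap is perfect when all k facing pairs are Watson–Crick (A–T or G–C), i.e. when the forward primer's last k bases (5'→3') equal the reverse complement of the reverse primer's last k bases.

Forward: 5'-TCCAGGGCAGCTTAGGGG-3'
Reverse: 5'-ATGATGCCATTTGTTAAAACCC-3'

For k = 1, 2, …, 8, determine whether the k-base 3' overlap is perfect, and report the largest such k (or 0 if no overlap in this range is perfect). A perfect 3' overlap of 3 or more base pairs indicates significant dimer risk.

Last 8 bases (5'→3') — forward …CTTAGGGG, reverse …TAAAACCC.
Reverse complement of the reverse primer's last 8 bases: GGGTTTTA; its first k bases are the reverse complement of the reverse primer's last k bases, so a perfect k-base overlap needs the forward primer's last k bases to equal them.
Comparing (forward last k vs required): k=1: G vs G ✓; k=2: GG vs GG ✓; k=3: GGG vs GGG ✓; k=4: GGGG vs GGGT ✗; k=5: AGGGG vs GGGTT ✗; k=6: TAGGGG vs GGGTTT ✗; k=7: TTAGGGG vs GGGTTTT ✗; k=8: CTTAGGGG vs GGGTTTTA ✗.
Perfect overlaps at k = 1, 2, 3; the largest is 3.

Longest perfect overlap: 3 complementary base pairs; significant dimer risk (threshold 3).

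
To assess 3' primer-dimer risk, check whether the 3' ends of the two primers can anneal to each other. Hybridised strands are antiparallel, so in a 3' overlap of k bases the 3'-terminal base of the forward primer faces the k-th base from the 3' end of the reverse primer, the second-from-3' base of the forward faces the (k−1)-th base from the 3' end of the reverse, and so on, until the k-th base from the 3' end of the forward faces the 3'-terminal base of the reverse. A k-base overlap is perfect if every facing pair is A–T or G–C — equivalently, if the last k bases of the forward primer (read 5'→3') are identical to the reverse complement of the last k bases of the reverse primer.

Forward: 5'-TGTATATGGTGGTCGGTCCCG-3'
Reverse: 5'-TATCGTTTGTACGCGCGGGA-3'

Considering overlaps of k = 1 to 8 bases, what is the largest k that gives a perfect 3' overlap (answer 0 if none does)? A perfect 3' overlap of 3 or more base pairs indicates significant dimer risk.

Longest perfect overlap: 5 complementary base pairs; significant dimer risk (threshold 3).

Last 8 bases (5'→3') — forward …CGGTCCCG, reverse …GCGCGGGA.
Reverse complement of the reverse primer's last 8 bases: TCCCGCGC; its first k bases are the reverse complement of the reverse primer's last k bases, so a perfect k-base overlap needs the forward primer's last k bases to equal them.
Comparing (forward last k vs required): k=1: G vs T ✗; k=2: CG vs TC ✗; k=3: CCG vs TCC ✗; k=4: CCCG vs TCCC ✗; k=5: TCCCG vs TCCCG ✓; k=6: GTCCCG vs TCCCGC ✗; k=7: GGTCCCG vs TCCCGCG ✗; k=8: CGGTCCCG vs TCCCGCGC ✗.
Only k = 5 is perfect, so the longest perfect 3' overlap is 5.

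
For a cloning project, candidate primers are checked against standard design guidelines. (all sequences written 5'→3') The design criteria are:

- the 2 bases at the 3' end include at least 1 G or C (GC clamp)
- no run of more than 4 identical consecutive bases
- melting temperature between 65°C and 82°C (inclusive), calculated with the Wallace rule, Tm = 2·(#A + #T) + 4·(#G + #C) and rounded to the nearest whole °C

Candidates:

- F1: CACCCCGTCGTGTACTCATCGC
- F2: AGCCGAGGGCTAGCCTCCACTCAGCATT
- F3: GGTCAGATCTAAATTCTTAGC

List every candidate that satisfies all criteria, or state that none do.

F1 only.

F1 (22 nt, A=3 T=5 G=4 C=10): 3' end GC has 2 G/C ✓; longest run = 4 ✓; Tm = 2·8 + 4·14 = 72°C ✓ — passes.
F2 (28 nt, A=6 T=5 G=7 C=10): 3' end TT has 0 G/C, need ≥1 ✗; longest run = 3 ✓; Tm = 2·11 + 4·17 = 90°C, outside 65–82°C ✗ — fails.
F3 (21 nt, A=6 T=7 G=4 C=4): 3' end GC has 2 G/C ✓; longest run = 3 ✓; Tm = 2·13 + 4·8 = 58°C, outside 65–82°C ✗ — fails.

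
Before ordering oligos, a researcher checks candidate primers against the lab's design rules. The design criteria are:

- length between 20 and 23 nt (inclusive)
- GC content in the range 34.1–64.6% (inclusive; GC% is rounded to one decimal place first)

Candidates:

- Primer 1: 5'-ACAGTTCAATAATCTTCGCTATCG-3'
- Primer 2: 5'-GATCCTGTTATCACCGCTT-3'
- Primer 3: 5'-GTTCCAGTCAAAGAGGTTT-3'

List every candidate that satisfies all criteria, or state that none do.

Primer 1 (24 nt, A=7 T=8 G=3 C=6): length 24, outside 20–23 ✗; GC 9/24 = 37.5% ✓ — fails.
Primer 2 (19 nt, A=3 T=7 G=3 C=6): length 19, outside 20–23 ✗; GC 9/19 = 47.4% ✓ — fails.
Primer 3 (19 nt, A=5 T=6 G=5 C=3): length 19, outside 20–23 ✗; GC 8/19 = 42.1% ✓ — fails.

None of the candidates satisfy all criteria.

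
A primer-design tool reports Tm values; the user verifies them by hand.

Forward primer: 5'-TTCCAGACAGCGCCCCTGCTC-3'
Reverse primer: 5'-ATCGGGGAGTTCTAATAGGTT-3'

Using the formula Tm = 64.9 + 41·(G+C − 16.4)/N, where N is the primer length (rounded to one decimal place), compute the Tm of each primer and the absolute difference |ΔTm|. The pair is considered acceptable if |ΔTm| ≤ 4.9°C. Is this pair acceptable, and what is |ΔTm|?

Forward: G+C = 14, N = 21 → Tm = 64.9 + 41·(14 − 16.4)/21 = 60.2°C.
Reverse: G+C = 9, N = 21 → Tm = 64.9 + 41·(9 − 16.4)/21 = 50.5°C.
|ΔTm| = |60.2 − 50.5| = 9.7°C, > 4.9°C.

|ΔTm| = 9.7°C; the pair is not acceptable.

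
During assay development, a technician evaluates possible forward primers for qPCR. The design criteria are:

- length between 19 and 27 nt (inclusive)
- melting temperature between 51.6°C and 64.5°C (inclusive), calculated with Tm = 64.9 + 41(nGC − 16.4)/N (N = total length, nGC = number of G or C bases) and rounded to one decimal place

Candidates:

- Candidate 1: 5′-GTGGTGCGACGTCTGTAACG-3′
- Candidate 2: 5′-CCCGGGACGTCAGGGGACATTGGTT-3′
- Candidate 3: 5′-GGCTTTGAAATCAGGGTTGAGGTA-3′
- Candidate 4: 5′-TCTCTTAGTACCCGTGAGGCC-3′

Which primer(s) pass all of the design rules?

Candidate 1, Candidate 2, Candidate 3 and Candidate 4.

Candidate 1 (20 nt, A=3 T=5 G=8 C=4): length 20 ✓; Tm = 64.9 + 41·(12 − 16.4)/20 = 55.9°C ✓ — passes.
Candidate 2 (25 nt, A=4 T=5 G=10 C=6): length 25 ✓; Tm = 64.9 + 41·(16 − 16.4)/25 = 64.2°C ✓ — passes.
Candidate 3 (24 nt, A=6 T=7 G=9 C=2): length 24 ✓; Tm = 64.9 + 41·(11 − 16.4)/24 = 55.7°C ✓ — passes.
Candidate 4 (21 nt, A=3 T=6 G=5 C=7): length 21 ✓; Tm = 64.9 + 41·(12 − 16.4)/21 = 56.3°C ✓ — passes.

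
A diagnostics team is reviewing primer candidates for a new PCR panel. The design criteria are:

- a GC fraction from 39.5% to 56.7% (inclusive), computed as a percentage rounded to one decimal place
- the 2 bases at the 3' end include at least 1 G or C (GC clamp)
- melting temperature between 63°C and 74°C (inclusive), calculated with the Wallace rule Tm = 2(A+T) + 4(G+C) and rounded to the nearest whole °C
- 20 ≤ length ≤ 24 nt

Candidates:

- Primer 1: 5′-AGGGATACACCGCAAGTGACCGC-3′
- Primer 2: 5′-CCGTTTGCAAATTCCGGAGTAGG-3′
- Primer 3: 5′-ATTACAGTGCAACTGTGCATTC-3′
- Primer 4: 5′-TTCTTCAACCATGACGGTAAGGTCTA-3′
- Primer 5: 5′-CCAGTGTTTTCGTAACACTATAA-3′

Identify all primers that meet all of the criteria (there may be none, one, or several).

Primer 2 only.

Primer 1 (23 nt, A=7 T=2 G=7 C=7): GC 14/23 = 60.9%, outside 39.5–56.7% ✗; 3' end GC has 2 G/C ✓; Tm = 2·9 + 4·14 = 74°C ✓; length 23 ✓ — fails.
Primer 2 (23 nt, A=5 T=6 G=7 C=5): GC 12/23 = 52.2% ✓; 3' end GG has 2 G/C ✓; Tm = 2·11 + 4·12 = 70°C ✓; length 23 ✓ — passes.
Primer 3 (22 nt, A=6 T=7 G=4 C=5): GC 9/22 = 40.9% ✓; 3' end TC has 1 G/C ✓; Tm = 2·13 + 4·9 = 62°C, outside 63–74°C ✗; length 22 ✓ — fails.
Primer 4 (26 nt, A=7 T=8 G=5 C=6): GC 11/26 = 42.3% ✓; 3' end TA has 0 G/C, need ≥1 ✗; Tm = 2·15 + 4·11 = 74°C ✓; length 26, outside 20–24 ✗ — fails.
Primer 5 (23 nt, A=7 T=8 G=3 C=5): GC 8/23 = 34.8%, outside 39.5–56.7% ✗; 3' end AA has 0 G/C, need ≥1 ✗; Tm = 2·15 + 4·8 = 62°C, outside 63–74°C ✗; length 23 ✓ — fails.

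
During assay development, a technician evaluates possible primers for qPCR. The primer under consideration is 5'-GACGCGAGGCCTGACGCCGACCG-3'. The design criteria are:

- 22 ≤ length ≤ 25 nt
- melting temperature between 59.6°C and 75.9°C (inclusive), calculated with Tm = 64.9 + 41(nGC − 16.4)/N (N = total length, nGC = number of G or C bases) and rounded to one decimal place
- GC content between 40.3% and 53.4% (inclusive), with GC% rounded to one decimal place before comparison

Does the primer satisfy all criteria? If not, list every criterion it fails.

Fails: GC content.

Base counts: A=4, T=1, G=9, C=9 (length 23).
length: length 23 ✓
Tm: Tm = 64.9 + 41·(18 − 16.4)/23 = 67.8°C ✓
GC content: GC 18/23 = 78.3%, outside 40.3–53.4% ✗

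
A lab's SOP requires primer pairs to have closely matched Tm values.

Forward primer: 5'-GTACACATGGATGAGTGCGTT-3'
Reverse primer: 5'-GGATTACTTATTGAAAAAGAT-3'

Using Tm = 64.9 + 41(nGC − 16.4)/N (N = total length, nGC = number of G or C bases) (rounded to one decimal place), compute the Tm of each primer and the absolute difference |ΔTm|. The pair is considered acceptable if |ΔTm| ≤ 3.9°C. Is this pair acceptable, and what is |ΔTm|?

|ΔTm| = 9.8°C; the pair is not acceptable.

Forward: G+C = 10, N = 21 → Tm = 64.9 + 41·(10 − 16.4)/21 = 52.4°C.
Reverse: G+C = 5, N = 21 → Tm = 64.9 + 41·(5 − 16.4)/21 = 42.6°C.
|ΔTm| = |52.4 − 42.6| = 9.8°C, > 3.9°C.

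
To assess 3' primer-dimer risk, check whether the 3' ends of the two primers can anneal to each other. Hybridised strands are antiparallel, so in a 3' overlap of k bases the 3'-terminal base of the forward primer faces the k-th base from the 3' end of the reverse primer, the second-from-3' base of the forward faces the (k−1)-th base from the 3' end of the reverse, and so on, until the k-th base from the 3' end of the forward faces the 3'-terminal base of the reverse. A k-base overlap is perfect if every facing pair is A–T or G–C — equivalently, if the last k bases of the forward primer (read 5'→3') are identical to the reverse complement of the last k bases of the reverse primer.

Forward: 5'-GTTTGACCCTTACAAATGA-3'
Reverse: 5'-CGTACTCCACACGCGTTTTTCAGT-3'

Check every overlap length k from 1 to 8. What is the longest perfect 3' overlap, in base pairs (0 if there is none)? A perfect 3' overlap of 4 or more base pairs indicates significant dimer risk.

Last 8 bases (5'→3') — forward …ACAAATGA, reverse …TTTTCAGT.
Reverse complement of the reverse primer's last 8 bases: ACTGAAAA; its first k bases are the reverse complement of the reverse primer's last k bases, so a perfect k-base overlap needs the forward primer's last k bases to equal them.
Comparing (forward last k vs required): k=1: A vs A ✓; k=2: GA vs AC ✗; k=3: TGA vs ACT ✗; k=4: ATGA vs ACTG ✗; k=5: AATGA vs ACTGA ✗; k=6: AAATGA vs ACTGAA ✗; k=7: CAAATGA vs ACTGAAA ✗; k=8: ACAAATGA vs ACTGAAAA ✗.
Only k = 1 is perfect, so the longest perfect 3' overlap is 1.

Longest perfect overlap: 1 complementary base pair; below the dimer-risk threshold (threshold 4).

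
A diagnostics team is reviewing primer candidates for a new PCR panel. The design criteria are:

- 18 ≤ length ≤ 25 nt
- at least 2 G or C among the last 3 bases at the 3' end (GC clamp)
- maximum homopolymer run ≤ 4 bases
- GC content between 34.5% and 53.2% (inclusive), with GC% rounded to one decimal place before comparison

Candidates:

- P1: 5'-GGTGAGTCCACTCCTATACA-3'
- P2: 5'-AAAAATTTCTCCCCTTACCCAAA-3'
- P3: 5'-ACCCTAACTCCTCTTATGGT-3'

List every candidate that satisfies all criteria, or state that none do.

P3 only.

P1 (20 nt, A=5 T=5 G=4 C=6): length 20 ✓; 3' end ACA has 1 G/C, need ≥2 ✗; longest run = 2 ✓; GC 10/20 = 50.0% ✓ — fails.
P2 (23 nt, A=9 T=6 G=0 C=8): length 23 ✓; 3' end AAA has 0 G/C, need ≥2 ✗; longest run = 5, exceeds 4 ✗; GC 8/23 = 34.8% ✓ — fails.
P3 (20 nt, A=4 T=7 G=2 C=7): length 20 ✓; 3' end GGT has 2 G/C ✓; longest run = 3 ✓; GC 9/20 = 45.0% ✓ — passes.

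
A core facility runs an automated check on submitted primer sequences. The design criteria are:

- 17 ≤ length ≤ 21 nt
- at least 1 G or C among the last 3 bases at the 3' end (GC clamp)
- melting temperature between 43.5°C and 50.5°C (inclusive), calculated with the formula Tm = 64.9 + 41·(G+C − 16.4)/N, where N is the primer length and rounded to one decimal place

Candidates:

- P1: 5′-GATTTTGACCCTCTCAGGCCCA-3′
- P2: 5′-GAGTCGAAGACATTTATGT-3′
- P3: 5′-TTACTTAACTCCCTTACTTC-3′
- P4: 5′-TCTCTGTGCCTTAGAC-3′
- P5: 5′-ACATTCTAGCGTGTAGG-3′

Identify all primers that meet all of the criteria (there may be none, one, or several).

P2, P3 and P5.

P1 (22 nt, A=4 T=6 G=4 C=8): length 22, outside 17–21 ✗; 3' end CCA has 2 G/C ✓; Tm = 64.9 + 41·(12 − 16.4)/22 = 56.7°C, outside 43.5–50.5°C ✗ — fails.
P2 (19 nt, A=6 T=6 G=5 C=2): length 19 ✓; 3' end TGT has 1 G/C ✓; Tm = 64.9 + 41·(7 − 16.4)/19 = 44.6°C ✓ — passes.
P3 (20 nt, A=4 T=9 G=0 C=7): length 20 ✓; 3' end TTC has 1 G/C ✓; Tm = 64.9 + 41·(7 − 16.4)/20 = 45.6°C ✓ — passes.
P4 (16 nt, A=2 T=6 G=3 C=5): length 16, outside 17–21 ✗; 3' end GAC has 2 G/C ✓; Tm = 64.9 + 41·(8 − 16.4)/16 = 43.4°C, outside 43.5–50.5°C ✗ — fails.
P5 (17 nt, A=4 T=5 G=5 C=3): length 17 ✓; 3' end AGG has 2 G/C ✓; Tm = 64.9 + 41·(8 − 16.4)/17 = 44.6°C ✓ — passes.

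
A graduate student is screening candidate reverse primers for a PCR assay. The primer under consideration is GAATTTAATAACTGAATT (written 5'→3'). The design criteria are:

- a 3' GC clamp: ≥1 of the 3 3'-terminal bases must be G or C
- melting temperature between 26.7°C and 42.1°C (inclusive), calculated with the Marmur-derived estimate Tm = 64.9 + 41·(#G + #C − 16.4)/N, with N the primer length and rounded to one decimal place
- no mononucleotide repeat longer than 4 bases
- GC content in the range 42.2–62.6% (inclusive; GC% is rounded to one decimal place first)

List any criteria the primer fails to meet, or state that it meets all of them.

Fails: GC clamp, GC content.

Base counts: A=8, T=7, G=2, C=1 (length 18).
GC clamp: 3' end ATT has 0 G/C, need ≥1 ✗
Tm: Tm = 64.9 + 41·(3 − 16.4)/18 = 34.4°C ✓
homopolymer run: longest run = 3 ✓
GC content: GC 3/18 = 16.7%, outside 42.2–62.6% ✗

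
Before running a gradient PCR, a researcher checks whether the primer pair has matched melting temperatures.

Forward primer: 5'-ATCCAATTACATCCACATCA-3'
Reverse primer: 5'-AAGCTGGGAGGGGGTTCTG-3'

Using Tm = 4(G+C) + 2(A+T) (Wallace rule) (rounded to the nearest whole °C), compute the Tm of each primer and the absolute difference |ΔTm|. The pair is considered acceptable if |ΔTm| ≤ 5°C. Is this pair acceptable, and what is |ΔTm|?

Forward: A=8 T=5 G=0 C=7 → Tm = 2·13 + 4·7 = 54°C.
Reverse: A=3 T=4 G=10 C=2 → Tm = 2·7 + 4·12 = 62°C.
|ΔTm| = |54 − 62| = 8°C, > 5°C.

|ΔTm| = 8°C; the pair is not acceptable.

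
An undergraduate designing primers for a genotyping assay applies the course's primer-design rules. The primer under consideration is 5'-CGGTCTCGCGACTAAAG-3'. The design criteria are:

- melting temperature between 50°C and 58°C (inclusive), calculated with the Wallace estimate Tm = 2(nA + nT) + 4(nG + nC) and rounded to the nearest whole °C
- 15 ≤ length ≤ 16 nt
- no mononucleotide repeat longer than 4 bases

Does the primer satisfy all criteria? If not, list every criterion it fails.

Fails: length.

Base counts: A=4, T=3, G=5, C=5 (length 17).
Tm: Tm = 2·7 + 4·10 = 54°C ✓
length: length 17, outside 15–16 ✗
homopolymer run: longest run = 3 ✓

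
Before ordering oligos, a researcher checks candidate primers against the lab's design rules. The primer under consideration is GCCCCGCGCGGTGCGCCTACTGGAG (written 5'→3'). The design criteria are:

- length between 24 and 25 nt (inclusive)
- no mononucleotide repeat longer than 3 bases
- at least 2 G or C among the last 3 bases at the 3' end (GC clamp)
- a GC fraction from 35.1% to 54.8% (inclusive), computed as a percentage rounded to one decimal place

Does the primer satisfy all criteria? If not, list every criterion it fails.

Fails: homopolymer run, GC content.

Base counts: A=2, T=3, G=10, C=10 (length 25).
length: length 25 ✓
homopolymer run: longest run = 4, exceeds 3 ✗
GC clamp: 3' end GAG has 2 G/C ✓
GC content: GC 20/25 = 80.0%, outside 35.1–54.8% ✗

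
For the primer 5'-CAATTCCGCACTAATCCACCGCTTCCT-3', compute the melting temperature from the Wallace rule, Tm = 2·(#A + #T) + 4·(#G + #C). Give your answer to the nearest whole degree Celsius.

82°C

Base counts: A=6, T=7, G=2, C=12 (length 27).
Tm = 2·(6+7) + 4·(2+12) = 2·13 + 4·14 = 26 + 56 = 82°C.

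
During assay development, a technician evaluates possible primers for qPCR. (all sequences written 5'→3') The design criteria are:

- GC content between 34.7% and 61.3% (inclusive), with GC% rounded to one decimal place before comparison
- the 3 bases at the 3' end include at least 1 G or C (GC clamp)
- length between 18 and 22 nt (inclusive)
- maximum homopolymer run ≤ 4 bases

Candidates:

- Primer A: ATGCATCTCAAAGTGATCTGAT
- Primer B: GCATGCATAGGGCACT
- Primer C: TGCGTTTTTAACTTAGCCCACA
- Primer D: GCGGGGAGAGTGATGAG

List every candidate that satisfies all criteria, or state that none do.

Primer A only.

Primer A (22 nt, A=7 T=7 G=4 C=4): GC 8/22 = 36.4% ✓; 3' end GAT has 1 G/C ✓; length 22 ✓; longest run = 3 ✓ — passes.
Primer B (16 nt, A=4 T=3 G=5 C=4): GC 9/16 = 56.3% ✓; 3' end ACT has 1 G/C ✓; length 16, outside 18–22 ✗; longest run = 3 ✓ — fails.
Primer C (22 nt, A=5 T=8 G=3 C=6): GC 9/22 = 40.9% ✓; 3' end ACA has 1 G/C ✓; length 22 ✓; longest run = 5, exceeds 4 ✗ — fails.
Primer D (17 nt, A=4 T=2 G=10 C=1): GC 11/17 = 64.7%, outside 34.7–61.3% ✗; 3' end GAG has 2 G/C ✓; length 17, outside 18–22 ✗; longest run = 4 ✓ — fails.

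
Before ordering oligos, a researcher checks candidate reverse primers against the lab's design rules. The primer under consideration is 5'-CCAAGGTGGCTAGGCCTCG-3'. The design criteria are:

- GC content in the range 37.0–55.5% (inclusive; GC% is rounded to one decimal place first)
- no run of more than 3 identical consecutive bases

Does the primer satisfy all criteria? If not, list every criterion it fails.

Fails: GC content.

Base counts: A=3, T=3, G=7, C=6 (length 19).
GC content: GC 13/19 = 68.4%, outside 37.0–55.5% ✗
homopolymer run: longest run = 2 ✓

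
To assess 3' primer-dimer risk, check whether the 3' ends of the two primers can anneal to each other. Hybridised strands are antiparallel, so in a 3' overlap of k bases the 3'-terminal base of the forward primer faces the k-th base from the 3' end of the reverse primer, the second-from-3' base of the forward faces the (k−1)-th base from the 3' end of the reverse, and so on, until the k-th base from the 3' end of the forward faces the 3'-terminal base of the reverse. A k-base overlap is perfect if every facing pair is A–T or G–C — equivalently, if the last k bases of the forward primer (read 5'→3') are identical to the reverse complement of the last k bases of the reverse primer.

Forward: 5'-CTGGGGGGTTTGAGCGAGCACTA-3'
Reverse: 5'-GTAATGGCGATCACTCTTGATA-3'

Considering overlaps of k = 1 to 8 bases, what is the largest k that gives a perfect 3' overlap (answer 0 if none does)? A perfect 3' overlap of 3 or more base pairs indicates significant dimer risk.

Last 8 bases (5'→3') — forward …GAGCACTA, reverse …TCTTGATA.
Reverse complement of the reverse primer's last 8 bases: TATCAAGA; its first k bases are the reverse complement of the reverse primer's last k bases, so a perfect k-base overlap needs the forward primer's last k bases to equal them.
Comparing (forward last k vs required): k=1: A vs T ✗; k=2: TA vs TA ✓; k=3: CTA vs TAT ✗; k=4: ACTA vs TATC ✗; k=5: CACTA vs TATCA ✗; k=6: GCACTA vs TATCAA ✗; k=7: AGCACTA vs TATCAAG ✗; k=8: GAGCACTA vs TATCAAGA ✗.
Only k = 2 is perfect, so the longest perfect 3' overlap is 2.

Longest perfect overlap: 2 complementary base pairs; below the dimer-risk threshold (threshold 3).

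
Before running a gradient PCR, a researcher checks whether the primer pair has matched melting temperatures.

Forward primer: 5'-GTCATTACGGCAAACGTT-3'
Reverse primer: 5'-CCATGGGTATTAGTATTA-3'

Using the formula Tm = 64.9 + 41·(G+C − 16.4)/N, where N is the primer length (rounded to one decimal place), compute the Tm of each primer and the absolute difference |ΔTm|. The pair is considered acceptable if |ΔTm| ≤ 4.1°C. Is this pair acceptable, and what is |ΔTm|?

|ΔTm| = 4.6°C; the pair is not acceptable.

Forward: G+C = 8, N = 18 → Tm = 64.9 + 41·(8 − 16.4)/18 = 45.8°C.
Reverse: G+C = 6, N = 18 → Tm = 64.9 + 41·(6 − 16.4)/18 = 41.2°C.
|ΔTm| = |45.8 − 41.2| = 4.6°C, > 4.1°C.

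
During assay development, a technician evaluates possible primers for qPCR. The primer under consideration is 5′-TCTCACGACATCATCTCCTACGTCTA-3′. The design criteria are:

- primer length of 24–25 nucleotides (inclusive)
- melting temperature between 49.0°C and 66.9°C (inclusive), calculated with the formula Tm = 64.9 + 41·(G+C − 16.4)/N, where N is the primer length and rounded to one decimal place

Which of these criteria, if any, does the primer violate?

Base counts: A=6, T=8, G=2, C=10 (length 26).
length: length 26, outside 24–25 ✗
Tm: Tm = 64.9 + 41·(12 − 16.4)/26 = 58.0°C ✓

Fails: length.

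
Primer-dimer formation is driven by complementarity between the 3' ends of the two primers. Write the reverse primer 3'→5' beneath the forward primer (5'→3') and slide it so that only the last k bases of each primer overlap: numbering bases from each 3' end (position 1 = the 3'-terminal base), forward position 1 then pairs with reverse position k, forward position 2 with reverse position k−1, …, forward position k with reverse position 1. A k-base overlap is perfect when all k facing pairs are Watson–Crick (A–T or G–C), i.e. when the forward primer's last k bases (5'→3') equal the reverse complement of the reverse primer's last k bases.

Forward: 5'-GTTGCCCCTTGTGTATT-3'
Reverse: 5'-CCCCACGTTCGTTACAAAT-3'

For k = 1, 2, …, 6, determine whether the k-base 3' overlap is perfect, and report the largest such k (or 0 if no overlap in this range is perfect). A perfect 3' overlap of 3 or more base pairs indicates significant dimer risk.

Longest perfect overlap: 3 complementary base pairs; significant dimer risk (threshold 3).

Last 6 bases (5'→3') — forward …TGTATT, reverse …ACAAAT.
Reverse complement of the reverse primer's last 6 bases: ATTTGT; its first k bases are the reverse complement of the reverse primer's last k bases, so a perfect k-base overlap needs the forward primer's last k bases to equal them.
Comparing (forward last k vs required): k=1: T vs A ✗; k=2: TT vs AT ✗; k=3: ATT vs ATT ✓; k=4: TATT vs ATTT ✗; k=5: GTATT vs ATTTG ✗; k=6: TGTATT vs ATTTGT ✗.
Only k = 3 is perfect, so the longest perfect 3' overlap is 3.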